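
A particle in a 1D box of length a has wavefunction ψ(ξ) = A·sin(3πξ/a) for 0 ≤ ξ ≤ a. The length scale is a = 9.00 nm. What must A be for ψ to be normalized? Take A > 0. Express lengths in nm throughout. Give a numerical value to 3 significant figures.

A ≈ 0.471 nm^(-1/2)

We need A² ∫|f|² dξ = 1, taking the integral from 0 to a.
With ∫₀^a sin²(nπξ/a) dξ = a/2, with ψ = A·sin(3πξ/a), the integral evaluates to A²·[a/2].
So A² = (a/2)^(−1).
With a = 9.00: A² = 0.2222 and A = 0.4714.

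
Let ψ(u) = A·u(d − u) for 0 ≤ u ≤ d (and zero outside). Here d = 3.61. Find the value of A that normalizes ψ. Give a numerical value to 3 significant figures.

We need A² ∫|f|² du = 1, taking the integral from 0 to d.
∫|ψ|² du = A²·(d^5/30).
Plugging in d = 3.61 yields A = 0.2212.

A ≈ 0.221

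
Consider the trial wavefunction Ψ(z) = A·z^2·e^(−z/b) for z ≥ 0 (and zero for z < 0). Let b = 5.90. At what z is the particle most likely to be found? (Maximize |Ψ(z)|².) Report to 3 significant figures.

Set d/dz [|Ψ(z)|²] = 0 and solve for z > 0.
This gives z = 2·b.
With b = 5.90, the most probable position is 11.80.

z ≈ 11.8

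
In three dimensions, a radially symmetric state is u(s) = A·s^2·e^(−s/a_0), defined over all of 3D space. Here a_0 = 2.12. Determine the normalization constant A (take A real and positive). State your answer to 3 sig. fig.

We need A² ∫|f|² 4πs² ds = 1, taking the integral from 0 to ∞.
With u = A·s^2·e^(−s/a_0), the integral evaluates to A²·[45·π·a_0^7/2].
Setting this equal to 1 gives A² = 1/(45·π·a_0^7/2).
Plugging in a_0 = 2.12 yields A = 0.008574.

A ≈ 0.00857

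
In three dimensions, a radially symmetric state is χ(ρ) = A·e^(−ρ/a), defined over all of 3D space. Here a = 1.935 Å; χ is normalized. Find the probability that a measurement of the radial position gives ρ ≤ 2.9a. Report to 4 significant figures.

Integrate the radial probability density 4πρ²|χ|² over ρ ≤ 2.9a.
Normalization gives A² = 1/(π·a^3).
Substituting u = ρ/a, A², 4π and the length scale all cancel in the ratio: P = ∫_{0}^{2.9} u^2·e^(-2·u) du / ∫_{0}^{∞} u^2·e^(-2·u) du.
With ∫ u^2·e^(-2·u) du = -(2·u^2 + 2·u + 1)·e^(-2·u)/4 + C, the region integral is 1/4 - 1181·e^(-29/5)/200 and the full one is 1/4.
Taking the ratio yields P = 0.92849.

P ≈ 0.9285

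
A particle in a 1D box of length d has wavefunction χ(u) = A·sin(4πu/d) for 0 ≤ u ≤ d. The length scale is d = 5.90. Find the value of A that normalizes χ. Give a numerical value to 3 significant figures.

A ≈ 0.582

The normalization condition is ∫|χ|² du = 1 from 0 to d.
With χ = A·sin(4πu/d), the integral evaluates to A²·[d/2].
With d = 5.90: A² = 0.3390 and A = 0.5822.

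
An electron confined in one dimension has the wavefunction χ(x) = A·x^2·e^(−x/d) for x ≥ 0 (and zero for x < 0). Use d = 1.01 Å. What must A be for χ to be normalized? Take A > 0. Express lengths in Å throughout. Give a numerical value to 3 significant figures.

A ≈ 1.13 Å^(-5/2)

The normalization condition is ∫|χ|² dx = 1 from 0 to ∞.
The integral (without the A² prefactor) comes out to 3·d^5/4.
Substituting d = 1.01 gives A² = 1.269, so A = 1.126.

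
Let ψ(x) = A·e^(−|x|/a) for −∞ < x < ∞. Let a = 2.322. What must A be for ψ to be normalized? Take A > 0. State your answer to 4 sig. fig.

We need A² ∫|f|² dx = 1, taking the integral from −∞ to ∞.
Carrying out the integral gives A² · a.
Substituting a = 2.322 gives A² = 0.43066, so A = 0.65625.

A ≈ 0.6562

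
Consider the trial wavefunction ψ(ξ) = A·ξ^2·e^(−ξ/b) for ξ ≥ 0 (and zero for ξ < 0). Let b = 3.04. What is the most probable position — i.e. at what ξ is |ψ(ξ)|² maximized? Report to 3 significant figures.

ξ ≈ 6.08

Set d/dξ [|ψ(ξ)|²] = 0 and solve for ξ > 0.
This gives ξ = 2·b.
With b = 3.04, the most probable position is 6.080.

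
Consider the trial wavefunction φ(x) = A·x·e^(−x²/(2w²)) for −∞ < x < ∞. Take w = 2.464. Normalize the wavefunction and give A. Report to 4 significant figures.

Require ∫ |φ|² dx = 1 over the whole domain.
With φ = A·x·e^(−x²/(2w²)), the integral evaluates to A²·[√(π)·w^3/2].
Setting this equal to 1 gives A² = 1/(√(π)·w^3/2).
Plugging in w = 2.464 yields A = 0.27464.

A ≈ 0.2746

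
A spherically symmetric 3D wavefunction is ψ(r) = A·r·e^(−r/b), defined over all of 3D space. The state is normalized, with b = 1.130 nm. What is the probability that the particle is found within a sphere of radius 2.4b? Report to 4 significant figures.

Integrate the radial probability density 4πr²|ψ|² over r ≤ 2.4b.
A² is fixed by ∫₀^∞ 4πr²|ψ|² dr = 1, i.e. A² = (3·π·b^5)^(−1).
Substituting u = r/b, A², 4π and the length scale all cancel in the ratio: P = ∫_{0}^{2.4} u^4·e^(-2·u) du / ∫_{0}^{∞} u^4·e^(-2·u) du.
With ∫ u^4·e^(-2·u) du = -(u^4/2 + u^3 + 3·u^2/2 + 3·u/2 + 3/4)·e^(-2·u) + C, the region integral is ≈ 0.392806 and the full one is 3/4.
Taking the ratio yields P = 0.52374.

P ≈ 0.5237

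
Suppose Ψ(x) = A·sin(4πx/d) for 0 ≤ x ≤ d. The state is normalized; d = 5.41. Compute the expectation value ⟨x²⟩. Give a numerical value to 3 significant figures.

⟨x^2⟩ ≈ 9.66

By definition ⟨x²⟩ = ∫ x^2 |Ψ(x)|² dx.
With ∫₀^d sin²(nπx/d) dx = d/2, evaluating both integrals, ⟨x²⟩ = -d^2/(32·π^2) + d^2/3.
With d = 5.41, ⟨x^2⟩ = 9.663.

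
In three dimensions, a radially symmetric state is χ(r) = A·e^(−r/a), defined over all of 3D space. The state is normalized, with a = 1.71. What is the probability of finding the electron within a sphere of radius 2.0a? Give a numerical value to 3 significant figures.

With dV = 4πr²dr, the probability is ∫|χ|² dV over r ≤ 2.0a.
Normalization gives A² = 1/(π·a^3).
Substituting u = r/a, A², 4π and the length scale all cancel in the ratio: P = ∫_{0}^{2.0} u^2·e^(-2·u) du / ∫_{0}^{∞} u^2·e^(-2·u) du.
With ∫ u^2·e^(-2·u) du = -(2·u^2 + 2·u + 1)·e^(-2·u)/4 + C, the region integral is 1/4 - 13·e^(-4)/4 and the full one is 1/4.
The region integral divided by the full integral gives P = 0.7619.

P ≈ 0.762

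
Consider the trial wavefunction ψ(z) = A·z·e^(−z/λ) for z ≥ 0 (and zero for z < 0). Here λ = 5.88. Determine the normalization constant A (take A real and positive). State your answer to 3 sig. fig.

The normalization condition is ∫|ψ|² dz = 1 from 0 to ∞.
∫|ψ|² dz = A²·(λ^3/4).
Hence A² = 1/[λ^3/4].
Substituting λ = 5.88 gives A² = 0.01968, so A = 0.1403.

A ≈ 0.140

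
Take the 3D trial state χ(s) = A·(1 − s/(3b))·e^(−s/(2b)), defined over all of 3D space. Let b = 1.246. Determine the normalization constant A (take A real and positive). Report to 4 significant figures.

A ≈ 0.2484

We need A² ∫|f|² 4πs² ds = 1, taking the integral from 0 to ∞.
In 3D with spherical symmetry the volume element is 4πs² ds.
Using ∫₀^∞ sⁿ e^(−αs) ds = n!/αⁿ⁺¹, with χ = A·(1 − s/(3b))·e^(−s/(2b)), the integral evaluates to A²·[8·π·b^3/3].
Hence A² = 1/[8·π·b^3/3].
Plugging in b = 1.246 yields A = 0.24841.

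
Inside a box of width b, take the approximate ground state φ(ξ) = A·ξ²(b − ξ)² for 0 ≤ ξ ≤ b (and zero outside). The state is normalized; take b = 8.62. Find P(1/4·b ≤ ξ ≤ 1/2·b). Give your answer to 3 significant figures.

The probability is P = ∫ |φ|² dξ over [1/4·b, 1/2·b].
With A² fixed by ∫|φ|² = 1, i.e. A² = (b^9/630)^(−1), substitute and integrate.
Let u = ξ/b; then A² and the length scale cancel, so P = ∫_{1/4}^{1/2} u^4·(1 - u)^4 du ÷ ∫_{0}^{1} u^4·(1 - u)^4 du.
With ∫ u^4·(1 - u)^4 du = u^5·(70·u^4 - 315·u^3 + 540·u^2 - 420·u + 126)/630 + C, the region integral is ≈ 0.00071599 and the full one is 1/630.
This works out to P = 0.4511.

P ≈ 0.451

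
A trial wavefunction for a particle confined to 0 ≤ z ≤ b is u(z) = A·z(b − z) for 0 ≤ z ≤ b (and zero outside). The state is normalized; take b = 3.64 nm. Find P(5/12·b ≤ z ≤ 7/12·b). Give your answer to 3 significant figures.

P ≈ 0.307

|u|² is the probability density, so P = ∫_{5/12·b}^{7/12·b} |u|² dz.
Since A² = 1/(b^5/30), this is the region integral divided by the full normalization integral.
Substituting t = z/b, A² and the length scale cancel in the ratio: P = ∫_{5/12}^{7/12} t^2·(1 - t)^2 dt / ∫_{0}^{1} t^2·(1 - t)^2 dt.
Using ∫ t^2·(1 - t)^2 dt = t^3·(6·t^2 - 15·t + 10)/30, the numerator is ≈ 0.010225 and the denominator is 1/30.
This works out to P = 0.3068.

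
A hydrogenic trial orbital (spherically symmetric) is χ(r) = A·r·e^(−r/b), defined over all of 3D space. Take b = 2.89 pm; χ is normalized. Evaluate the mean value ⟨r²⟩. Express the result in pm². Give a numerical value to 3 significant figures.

⟨r^2⟩ ≈ 62.6 pm^2

⟨r²⟩ = ∫ r^2 |χ|² 4πr² dr over the full domain.
With ∫₀^∞ r^6 e^(−αr) dr = 6!/α^7, since the A² factors cancel between numerator and denominator, ⟨r²⟩ = 15·b^2/2.
With b = 2.89, ⟨r^2⟩ = 62.64.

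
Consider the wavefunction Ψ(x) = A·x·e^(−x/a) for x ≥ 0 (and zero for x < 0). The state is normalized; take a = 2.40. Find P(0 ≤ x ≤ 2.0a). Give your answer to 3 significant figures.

P ≈ 0.762

P = ∫_{0}^{2.0a} |Ψ(x)|² dx.
With A² fixed by ∫|Ψ|² = 1, i.e. A² = (a^3/4)^(−1), substitute and integrate.
Let u = x/a; then A² and the length scale cancel, so P = ∫_{0}^{2.0} u^2·e^(-2·u) du ÷ ∫_{0}^{∞} u^2·e^(-2·u) du.
With ∫ u^2·e^(-2·u) du = -(2·u^2 + 2·u + 1)·e^(-2·u)/4 + C, the region integral is 1/4 - 13·e^(-4)/4 and the full one is 1/4.
The result is P = 0.7619.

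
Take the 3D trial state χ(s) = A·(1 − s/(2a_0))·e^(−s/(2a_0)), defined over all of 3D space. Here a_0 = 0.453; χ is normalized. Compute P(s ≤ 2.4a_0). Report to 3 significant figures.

P ≈ 0.0541

Integrate the radial probability density 4πs²|χ|² over s ≤ 2.4a_0.
Normalization gives A² = 1/(8·π·a_0^3).
Substituting u = s/a_0, A², 4π and the length scale all cancel in the ratio: P = ∫_{0}^{2.4} u^2·(1 - u/2)^2·e^(-u) du / ∫_{0}^{∞} u^2·(1 - u/2)^2·e^(-u) du.
An antiderivative of u^2·(1 - u/2)^2·e^(-u) is -(u^4/4 + u^2 + 2·u + 2)·e^(-u); evaluating from 0 to 2.4 gives ≈ 0.10813, while the full integral is 2.
This evaluates to P = 0.05407.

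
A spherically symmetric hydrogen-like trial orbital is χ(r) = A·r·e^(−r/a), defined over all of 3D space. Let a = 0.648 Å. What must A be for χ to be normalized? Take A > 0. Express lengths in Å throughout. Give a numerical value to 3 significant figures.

The normalization condition is ∫|χ|² 4πr² dr = 1 from 0 to ∞.
The integral (without the A² prefactor) comes out to 3·π·a^5.
Plugging in a = 0.648 yields A = 0.9637.

A ≈ 0.964 Å^(-5/2)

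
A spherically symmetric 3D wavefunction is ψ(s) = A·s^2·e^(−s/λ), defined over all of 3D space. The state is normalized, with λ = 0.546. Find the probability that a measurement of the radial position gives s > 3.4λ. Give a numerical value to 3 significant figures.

P ≈ 0.480

With dV = 4πs²ds, the probability is ∫|ψ|² dV over s > 3.4λ.
Normalization gives A² = 1/(45·π·λ^7/2).
Substituting u = s/λ, A², 4π and the length scale all cancel in the ratio: P = ∫_{3.4}^{∞} u^6·e^(-2·u) du / ∫_{0}^{∞} u^6·e^(-2·u) du.
An antiderivative of u^6·e^(-2·u) is -(4·u^6 + 12·u^5 + 30·u^4 + 60·u^3 + 90·u^2 + 90·u + 45)·e^(-2·u)/8; evaluating from 3.4 to ∞ gives ≈ 2.6995, while the full integral is 45/8.
Taking the ratio yields P = 0.4799.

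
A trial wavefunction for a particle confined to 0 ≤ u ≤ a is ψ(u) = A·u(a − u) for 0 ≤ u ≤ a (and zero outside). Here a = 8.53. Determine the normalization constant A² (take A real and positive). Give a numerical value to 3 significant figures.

The normalization condition is ∫|ψ|² du = 1 from 0 to a.
Carrying out the integral gives A² · a^5/30.
Setting this equal to 1 gives A² = 1/(a^5/30).
Substituting a = 8.53 gives A² = 0.0006643, so A = 0.02577.

A^2 ≈ 0.000664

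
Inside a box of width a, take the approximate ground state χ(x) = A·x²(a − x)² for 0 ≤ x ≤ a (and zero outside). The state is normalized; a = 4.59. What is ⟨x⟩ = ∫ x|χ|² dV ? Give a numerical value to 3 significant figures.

The expectation value is the |χ|²-weighted average of x: ∫ x|χ|² dx.
Expanding the polynomial and integrating term by term, since the A² factors cancel between numerator and denominator, ⟨x⟩ = a/2.
With a = 4.59, ⟨x⟩ = 2.295.

⟨x⟩ ≈ 2.30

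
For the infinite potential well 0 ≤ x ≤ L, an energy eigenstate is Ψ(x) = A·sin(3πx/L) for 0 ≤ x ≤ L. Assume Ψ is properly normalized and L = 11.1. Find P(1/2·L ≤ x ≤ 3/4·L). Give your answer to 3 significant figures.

|Ψ|² is the probability density, so P = ∫_{1/2·L}^{3/4·L} |Ψ|² dx.
The normalization integral ∫|Ψ|²dx over the whole domain equals L/2·A², and A² cancels in the ratio.
Substituting u = x/L, A² and the length scale cancel in the ratio: P = ∫_{1/2}^{3/4} sin(3·π·u)^2 du / ∫_{0}^{1} sin(3·π·u)^2 du.
With ∫ sin(3·π·u)^2 du = u/2 - sin(6·π·u)/(12·π) + C, the region integral is 1/8 - 1/(12·π) and the full one is 1/2.
This works out to P = (-2 + 3·π)/(12·π).

P ≈ 0.197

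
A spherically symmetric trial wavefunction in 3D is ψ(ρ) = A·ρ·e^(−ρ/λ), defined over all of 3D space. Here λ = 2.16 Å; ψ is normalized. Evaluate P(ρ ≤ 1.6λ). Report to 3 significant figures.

With dV = 4πρ²dρ, the probability is ∫|ψ|² dV over ρ ≤ 1.6λ.
Normalization gives A² = 1/(3·π·λ^5).
In terms of u = ρ/λ (A², 4π and the length scale all cancel between numerator and denominator), P = [∫_{0}^{1.6} u^4·e^(-2·u) du] / [∫_{0}^{∞} u^4·e^(-2·u) du].
Using ∫ u^4·e^(-2·u) du = -(u^4/2 + u^3 + 3·u^2/2 + 3·u/2 + 3/4)·e^(-2·u), the numerator is ≈ 0.16454 and the denominator is 3/4.
The region integral divided by the full integral gives P = 0.2194.

P ≈ 0.219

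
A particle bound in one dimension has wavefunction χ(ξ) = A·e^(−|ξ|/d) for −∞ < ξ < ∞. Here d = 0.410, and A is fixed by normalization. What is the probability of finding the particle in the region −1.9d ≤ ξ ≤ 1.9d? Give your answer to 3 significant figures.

The probability is P = ∫ |χ|² dξ over [−1.9d, 1.9d].
Since A² = 1/(d), this is the region integral divided by the full normalization integral.
By symmetry take twice the ξ ≥ 0 contribution in numerator and denominator; the 2's cancel. Let u = ξ/d; then A² and the length scale cancel, so P = ∫_{0}^{1.9} e^(-2·u) du ÷ ∫_{0}^{∞} e^(-2·u) du.
With ∫ e^(-2·u) du = -e^(-2·u)/2 + C, the region integral is 1/2 - e^(-19/5)/2 and the full one is 1/2.
The result is P = 0.9776.

P ≈ 0.978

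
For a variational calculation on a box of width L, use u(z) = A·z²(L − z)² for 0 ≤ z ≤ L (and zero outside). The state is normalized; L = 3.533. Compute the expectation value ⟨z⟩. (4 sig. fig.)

By definition ⟨z⟩ = ∫ z |u(z)|² dz.
The ratio of the moment integral to the normalization integral gives ⟨z⟩ = L/2.
Putting L = 3.533 gives 1.7665.

⟨z⟩ ≈ 1.767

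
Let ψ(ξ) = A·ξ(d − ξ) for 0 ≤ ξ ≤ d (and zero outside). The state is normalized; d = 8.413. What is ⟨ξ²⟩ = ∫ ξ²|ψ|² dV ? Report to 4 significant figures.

⟨ξ^2⟩ ≈ 20.22

The expectation value is the |ψ|²-weighted average of ξ^2: ∫ ξ^2|ψ|² dξ.
Expanding the polynomial and integrating term by term, evaluating both integrals, ⟨ξ²⟩ = 2·d^2/7.
Putting d = 8.413 gives 20.222.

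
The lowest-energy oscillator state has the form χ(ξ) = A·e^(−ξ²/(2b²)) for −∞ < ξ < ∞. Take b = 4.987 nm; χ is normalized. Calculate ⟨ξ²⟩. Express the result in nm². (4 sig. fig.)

⟨ξ^2⟩ ≈ 12.44 nm^2

⟨ξ²⟩ = ∫ ξ^2 |χ|² dξ over the full domain.
Using the Gaussian integral ∫_{−∞}^{∞} e^(−αξ²) dξ = √(π/α), evaluating both integrals, ⟨ξ²⟩ = b^2/2.
With b = 4.987, ⟨ξ^2⟩ = 12.435.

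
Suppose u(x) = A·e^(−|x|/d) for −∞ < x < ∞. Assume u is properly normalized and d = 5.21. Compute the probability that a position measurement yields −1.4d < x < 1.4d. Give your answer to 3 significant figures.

P ≈ 0.939

P = ∫_{−1.4d}^{1.4d} |u(x)|² dx.
Since A² = 1/(d), this is the region integral divided by the full normalization integral.
Both integrals are even about x = 0, so only the x ≥ 0 halves are needed (the factors of 2 cancel). Substituting t = x/d, A² and the length scale cancel in the ratio: P = ∫_{0}^{1.4} e^(-2·t) dt / ∫_{0}^{∞} e^(-2·t) dt.
An antiderivative of e^(-2·t) is -e^(-2·t)/2; evaluating from 0 to 1.4 gives 1/2 - e^(-14/5)/2, while the full integral is 1/2.
Taking the ratio, P = 0.9392.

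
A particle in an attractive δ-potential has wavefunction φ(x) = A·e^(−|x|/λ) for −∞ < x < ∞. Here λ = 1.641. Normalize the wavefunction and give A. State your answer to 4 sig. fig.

We need A² ∫|f|² dx = 1, taking the integral from −∞ to ∞.
Using ∫₀^∞ xⁿ e^(−αx) dx = n!/αⁿ⁺¹, with φ = A·e^(−|x|/λ), the integral evaluates to A²·[λ].
Setting this equal to 1 gives A² = 1/(λ).
Plugging in λ = 1.641 yields A = 0.78063.

A ≈ 0.7806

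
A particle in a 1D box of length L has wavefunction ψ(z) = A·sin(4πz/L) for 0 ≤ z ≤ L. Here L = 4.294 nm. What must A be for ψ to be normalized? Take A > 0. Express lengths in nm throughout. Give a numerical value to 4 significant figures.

A ≈ 0.6825 nm^(-1/2)

The normalization condition is ∫|ψ|² dz = 1 from 0 to L.
With ψ = A·sin(4πz/L), the integral evaluates to A²·[L/2].
Hence A² = 1/[L/2].
Plugging in L = 4.294 yields A = 0.68247.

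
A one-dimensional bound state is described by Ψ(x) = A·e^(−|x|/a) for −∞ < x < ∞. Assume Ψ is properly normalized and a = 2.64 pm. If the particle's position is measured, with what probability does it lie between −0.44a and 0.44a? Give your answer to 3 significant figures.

The probability is P = ∫ |Ψ|² dx over [−0.44a, 0.44a].
Since A² = 1/(a), this is the region integral divided by the full normalization integral.
Both integrals are even about x = 0, so only the x ≥ 0 halves are needed (the factors of 2 cancel). Substituting u = x/a, A² and the length scale cancel in the ratio: P = ∫_{0}^{0.44} e^(-2·u) du / ∫_{0}^{∞} e^(-2·u) du.
An antiderivative of e^(-2·u) is -e^(-2·u)/2; evaluating from 0 to 0.44 gives 1/2 - e^(-22/25)/2, while the full integral is 1/2.
Taking the ratio, P = 0.5852.

P ≈ 0.585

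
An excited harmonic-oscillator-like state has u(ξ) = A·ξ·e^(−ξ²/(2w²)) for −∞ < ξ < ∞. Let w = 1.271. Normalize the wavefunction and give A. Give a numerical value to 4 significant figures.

A ≈ 0.7413

Require ∫ |u|² dξ = 1 over the whole domain.
Differentiating ∫e^(−αξ²) dξ = √(π/α) under α to get the higher moments, with u = A·ξ·e^(−ξ²/(2w²)), the integral evaluates to A²·[√(π)·w^3/2].
So A² = (√(π)·w^3/2)^(−1).
With w = 1.271: A² = 0.54956 and A = 0.74133.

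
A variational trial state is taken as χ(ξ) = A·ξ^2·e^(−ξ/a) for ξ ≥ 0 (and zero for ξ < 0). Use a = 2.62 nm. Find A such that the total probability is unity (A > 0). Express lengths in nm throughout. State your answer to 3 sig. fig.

A ≈ 0.104 nm^(-5/2)

We need A² ∫|f|² dξ = 1, taking the integral from 0 to ∞.
The integral (without the A² prefactor) comes out to 3·a^5/4.
Setting this equal to 1 gives A² = 1/(3·a^5/4).
Plugging in a = 2.62 yields A = 0.1039.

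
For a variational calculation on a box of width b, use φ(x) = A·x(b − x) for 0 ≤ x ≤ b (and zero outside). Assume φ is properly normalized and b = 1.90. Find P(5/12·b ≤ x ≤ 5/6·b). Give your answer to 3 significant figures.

P ≈ 0.618

P = ∫_{5/12·b}^{5/6·b} |φ(x)|² dx.
With A² fixed by ∫|φ|² = 1, i.e. A² = (b^5/30)^(−1), substitute and integrate.
Let u = x/b; then A² and the length scale cancel, so P = ∫_{5/12}^{5/6} u^2·(1 - u)^2 du ÷ ∫_{0}^{1} u^2·(1 - u)^2 du.
An antiderivative of u^2·(1 - u)^2 is u^3·(6·u^2 - 15·u + 10)/30; evaluating from 5/12 to 5/6 gives ≈ 0.020596, while the full integral is 1/30.
Evaluating gives P = 0.6179.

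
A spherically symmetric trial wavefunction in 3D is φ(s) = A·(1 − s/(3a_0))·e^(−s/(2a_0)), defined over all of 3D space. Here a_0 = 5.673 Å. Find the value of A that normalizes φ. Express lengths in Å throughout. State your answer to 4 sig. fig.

Normalization requires ∫|φ|² 4πs² ds = 1, integrated from 0 to ∞.
With ∫₀^∞ s^4 e^(−αs) ds = 4!/α^5, carrying out the integral gives A² · 8·π·a_0^3/3.
Setting this equal to 1 gives A² = 1/(8·π·a_0^3/3).
With a_0 = 5.673: A² = 0.00065380 and A = 0.025569.

A ≈ 0.02557 Å^(-3/2)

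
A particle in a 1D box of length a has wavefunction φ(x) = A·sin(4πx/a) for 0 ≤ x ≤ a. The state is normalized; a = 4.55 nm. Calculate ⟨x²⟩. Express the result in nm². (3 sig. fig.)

⟨x^2⟩ ≈ 6.84 nm^2

⟨x²⟩ = ∫ x^2 |φ|² dx over the full domain.
Using sin²θ = (1 − cos 2θ)/2, the ratio of the moment integral to the normalization integral gives ⟨x²⟩ = -a^2/(32·π^2) + a^2/3.
With a = 4.55, ⟨x^2⟩ = 6.835.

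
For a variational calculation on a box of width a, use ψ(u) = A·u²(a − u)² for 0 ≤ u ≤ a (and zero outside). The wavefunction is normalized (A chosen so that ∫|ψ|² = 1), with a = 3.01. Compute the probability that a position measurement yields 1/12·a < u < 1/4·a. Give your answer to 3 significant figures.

|ψ|² is the probability density, so P = ∫_{1/12·a}^{1/4·a} |ψ|² du.
With A² fixed by ∫|ψ|² = 1, i.e. A² = (a^9/630)^(−1), substitute and integrate.
Let t = u/a; then A² and the length scale cancel, so P = ∫_{1/12}^{1/4} t^4·(1 - t)^4 dt ÷ ∫_{0}^{1} t^4·(1 - t)^4 dt.
With ∫ t^4·(1 - t)^4 dt = t^5·(70·t^4 - 315·t^3 + 540·t^2 - 420·t + 126)/630 + C, the region integral is ≈ 0.000077059 and the full one is 1/630.
This works out to P = 0.04855.

P ≈ 0.0485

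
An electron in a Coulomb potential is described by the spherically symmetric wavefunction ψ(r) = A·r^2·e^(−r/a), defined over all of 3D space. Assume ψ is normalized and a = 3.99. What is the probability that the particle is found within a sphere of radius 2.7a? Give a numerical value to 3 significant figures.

With dV = 4πr²dr, the probability is ∫|ψ|² dV over r ≤ 2.7a.
A² is fixed by ∫₀^∞ 4πr²|ψ|² dr = 1, i.e. A² = (45·π·a^7/2)^(−1).
In terms of u = r/a (A², 4π and the length scale all cancel between numerator and denominator), P = [∫_{0}^{2.7} u^6·e^(-2·u) du] / [∫_{0}^{∞} u^6·e^(-2·u) du].
An antiderivative of u^6·e^(-2·u) is -(4·u^6 + 12·u^5 + 30·u^4 + 60·u^3 + 90·u^2 + 90·u + 45)·e^(-2·u)/8; evaluating from 0 to 2.7 gives ≈ 1.6781, while the full integral is 45/8.
This evaluates to P = 0.2983.

P ≈ 0.298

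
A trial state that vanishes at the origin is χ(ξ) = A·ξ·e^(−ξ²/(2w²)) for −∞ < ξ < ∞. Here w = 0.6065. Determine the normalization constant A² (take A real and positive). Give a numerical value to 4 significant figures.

We need A² ∫|f|² dξ = 1, taking the integral from −∞ to ∞.
Carrying out the integral gives A² · √(π)·w^3/2.
So A² = (√(π)·w^3/2)^(−1).
Substituting w = 0.6065 gives A² = 5.0578, so A = 2.2490.

A^2 ≈ 5.058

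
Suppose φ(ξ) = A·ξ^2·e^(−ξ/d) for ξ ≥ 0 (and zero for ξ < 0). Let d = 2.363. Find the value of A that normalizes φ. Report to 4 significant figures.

We need A² ∫|f|² dξ = 1, taking the integral from 0 to ∞.
The integral (without the A² prefactor) comes out to 3·d^5/4.
Hence A² = 1/[3·d^5/4].
Plugging in d = 2.363 yields A = 0.13453.

A ≈ 0.1345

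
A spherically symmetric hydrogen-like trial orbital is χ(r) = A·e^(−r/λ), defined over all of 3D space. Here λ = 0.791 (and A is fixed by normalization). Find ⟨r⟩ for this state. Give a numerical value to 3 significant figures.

⟨r⟩ ≈ 1.19

By definition ⟨r⟩ = ∫ r |χ(r)|² 4πr² dr.
Since the A² factors cancel between numerator and denominator, ⟨r⟩ = 3·λ/2.
With λ = 0.791, ⟨r⟩ = 1.187.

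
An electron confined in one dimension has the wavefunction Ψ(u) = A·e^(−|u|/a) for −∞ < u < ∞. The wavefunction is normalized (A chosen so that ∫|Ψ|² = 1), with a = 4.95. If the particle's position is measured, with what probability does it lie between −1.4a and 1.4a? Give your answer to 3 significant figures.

P ≈ 0.939

P = ∫_{−1.4a}^{1.4a} |Ψ(u)|² du.
With A² fixed by ∫|Ψ|² = 1, i.e. A² = (a)^(−1), substitute and integrate.
Both integrals are even about u = 0, so only the u ≥ 0 halves are needed (the factors of 2 cancel). Substituting t = u/a, A² and the length scale cancel in the ratio: P = ∫_{0}^{1.4} e^(-2·t) dt / ∫_{0}^{∞} e^(-2·t) dt.
With ∫ e^(-2·t) dt = -e^(-2·t)/2 + C, the region integral is 1/2 - e^(-14/5)/2 and the full one is 1/2.
Evaluating gives P = 0.9392.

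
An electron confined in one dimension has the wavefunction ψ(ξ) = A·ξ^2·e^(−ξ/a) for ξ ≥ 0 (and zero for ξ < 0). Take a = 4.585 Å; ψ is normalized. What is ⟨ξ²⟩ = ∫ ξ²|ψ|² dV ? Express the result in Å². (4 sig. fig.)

The expectation value is the |ψ|²-weighted average of ξ^2: ∫ ξ^2|ψ|² dξ.
Using ∫₀^∞ ξⁿ e^(−αξ) dξ = n!/αⁿ⁺¹, since the A² factors cancel between numerator and denominator, ⟨ξ²⟩ = 15·a^2/2.
Putting a = 4.585 gives 157.67.

⟨ξ^2⟩ ≈ 157.7 Å^2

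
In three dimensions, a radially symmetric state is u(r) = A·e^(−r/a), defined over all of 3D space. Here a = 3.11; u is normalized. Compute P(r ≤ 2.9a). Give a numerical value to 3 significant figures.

Integrate the radial probability density 4πr²|u|² over r ≤ 2.9a.
Normalization gives A² = 1/(π·a^3).
Let t = r/a; then A², 4π and the length scale all cancel, so P = ∫_{0}^{2.9} t^2·e^(-2·t) dt ÷ ∫_{0}^{∞} t^2·e^(-2·t) dt.
With ∫ t^2·e^(-2·t) dt = -(2·t^2 + 2·t + 1)·e^(-2·t)/4 + C, the region integral is 1/4 - 1181·e^(-29/5)/200 and the full one is 1/4.
This evaluates to P = 0.9285.

P ≈ 0.928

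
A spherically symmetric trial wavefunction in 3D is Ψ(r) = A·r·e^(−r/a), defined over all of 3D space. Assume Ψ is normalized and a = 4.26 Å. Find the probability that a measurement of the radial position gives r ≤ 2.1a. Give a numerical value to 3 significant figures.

P = ∫ |Ψ|² 4πr² dr over r ≤ 2.1a.
The full normalization integral is A²·[3·π·a^5] = 1, fixing A².
Let u = r/a; then A², 4π and the length scale all cancel, so P = ∫_{0}^{2.1} u^4·e^(-2·u) du ÷ ∫_{0}^{∞} u^4·e^(-2·u) du.
With ∫ u^4·e^(-2·u) du = -(u^4/2 + u^3 + 3·u^2/2 + 3·u/2 + 3/4)·e^(-2·u) + C, the region integral is ≈ 0.30763 and the full one is 3/4.
This evaluates to P = 0.4102.

P ≈ 0.410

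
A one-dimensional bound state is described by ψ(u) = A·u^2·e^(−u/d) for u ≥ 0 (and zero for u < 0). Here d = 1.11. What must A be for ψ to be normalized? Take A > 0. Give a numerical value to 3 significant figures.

A ≈ 0.890

Require ∫ |ψ|² du = 1 over the whole domain.
With ψ = A·u^2·e^(−u/d), the integral evaluates to A²·[3·d^5/4].
Setting this equal to 1 gives A² = 1/(3·d^5/4).
Substituting d = 1.11 gives A² = 0.7913, so A = 0.8895.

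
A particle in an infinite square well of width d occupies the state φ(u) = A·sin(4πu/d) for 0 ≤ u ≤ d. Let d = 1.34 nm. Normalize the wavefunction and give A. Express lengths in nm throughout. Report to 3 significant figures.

A ≈ 1.22 nm^(-1/2)

The normalization condition is ∫|φ|² du = 1 from 0 to d.
With ∫₀^d sin²(nπu/d) du = d/2, carrying out the integral gives A² · d/2.
So A² = (d/2)^(−1).
Substituting d = 1.34 gives A² = 1.493, so A = 1.222.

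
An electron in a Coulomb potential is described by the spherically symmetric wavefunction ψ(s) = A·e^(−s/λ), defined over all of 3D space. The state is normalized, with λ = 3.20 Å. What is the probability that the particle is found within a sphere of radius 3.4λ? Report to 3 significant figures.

P ≈ 0.966

With dV = 4πs²ds, the probability is ∫|ψ|² dV over s ≤ 3.4λ.
A² is fixed by ∫₀^∞ 4πs²|ψ|² ds = 1, i.e. A² = (π·λ^3)^(−1).
Substituting u = s/λ, A², 4π and the length scale all cancel in the ratio: P = ∫_{0}^{3.4} u^2·e^(-2·u) du / ∫_{0}^{∞} u^2·e^(-2·u) du.
With ∫ u^2·e^(-2·u) du = -(2·u^2 + 2·u + 1)·e^(-2·u)/4 + C, the region integral is 1/4 - 773·e^(-34/5)/100 and the full one is 1/4.
The region integral divided by the full integral gives P = 0.9656.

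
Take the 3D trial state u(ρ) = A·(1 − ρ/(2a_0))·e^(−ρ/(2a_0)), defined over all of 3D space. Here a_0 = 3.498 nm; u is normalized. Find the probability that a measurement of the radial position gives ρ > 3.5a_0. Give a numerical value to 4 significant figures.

P ≈ 0.8873

P = ∫ |u|² 4πρ² dρ over ρ > 3.5a_0.
A² is fixed by ∫₀^∞ 4πρ²|u|² dρ = 1, i.e. A² = (8·π·a_0^3)^(−1).
Let t = ρ/a_0; then A², 4π and the length scale all cancel, so P = ∫_{3.5}^{∞} t^2·(1 - t/2)^2·e^(-t) dt ÷ ∫_{0}^{∞} t^2·(1 - t/2)^2·e^(-t) dt.
An antiderivative of t^2·(1 - t/2)^2·e^(-t) is -(t^4/4 + t^2 + 2·t + 2)·e^(-t); evaluating from 3.5 to ∞ gives 3761·e^(-7/2)/64, while the full integral is 2.
This evaluates to P = 0.88728.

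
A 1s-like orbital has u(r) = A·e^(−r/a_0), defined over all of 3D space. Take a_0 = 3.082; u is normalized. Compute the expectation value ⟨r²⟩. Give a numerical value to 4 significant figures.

⟨r²⟩ = ∫ r^2 |u|² 4πr² dr over the full domain.
Using ∫₀^∞ rⁿ e^(−αr) dr = n!/αⁿ⁺¹, evaluating both integrals, ⟨r²⟩ = 3·a_0^2.
Putting a_0 = 3.082 gives 28.496.

⟨r^2⟩ ≈ 28.50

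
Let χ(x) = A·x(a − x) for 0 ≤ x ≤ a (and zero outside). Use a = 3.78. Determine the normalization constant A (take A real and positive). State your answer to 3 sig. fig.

Normalization requires ∫|χ|² dx = 1, integrated from 0 to a.
Expanding the polynomial and integrating term by term, carrying out the integral gives A² · a^5/30.
Hence A² = 1/[a^5/30].
With a = 3.78: A² = 0.03887 and A = 0.1972.

A ≈ 0.197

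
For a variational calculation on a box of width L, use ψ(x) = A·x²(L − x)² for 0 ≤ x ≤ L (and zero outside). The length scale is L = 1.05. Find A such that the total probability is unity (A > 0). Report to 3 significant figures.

We need A² ∫|f|² dx = 1, taking the integral from 0 to L.
∫|ψ|² dx = A²·(L^9/630).
Hence A² = 1/[L^9/630].
Plugging in L = 1.05 yields A = 20.15.

A ≈ 20.2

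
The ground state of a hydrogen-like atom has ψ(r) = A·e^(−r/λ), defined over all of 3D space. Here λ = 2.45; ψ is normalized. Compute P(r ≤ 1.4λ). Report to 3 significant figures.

P ≈ 0.531

P = ∫ |ψ|² 4πr² dr over r ≤ 1.4λ.
Normalization gives A² = 1/(π·λ^3).
Let u = r/λ; then A², 4π and the length scale all cancel, so P = ∫_{0}^{1.4} u^2·e^(-2·u) du ÷ ∫_{0}^{∞} u^2·e^(-2·u) du.
With ∫ u^2·e^(-2·u) du = -(2·u^2 + 2·u + 1)·e^(-2·u)/4 + C, the region integral is 1/4 - 193·e^(-14/5)/100 and the full one is 1/4.
The region integral divided by the full integral gives P = 0.5305.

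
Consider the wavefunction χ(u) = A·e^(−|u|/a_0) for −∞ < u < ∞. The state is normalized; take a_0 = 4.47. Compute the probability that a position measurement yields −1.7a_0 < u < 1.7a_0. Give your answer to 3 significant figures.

The probability is P = ∫ |χ|² du over [−1.7a_0, 1.7a_0].
The normalization integral ∫|χ|²du over the whole domain equals a_0·A², and A² cancels in the ratio.
Both integrals are even about u = 0, so only the u ≥ 0 halves are needed (the factors of 2 cancel). Let t = u/a_0; then A² and the length scale cancel, so P = ∫_{0}^{1.7} e^(-2·t) dt ÷ ∫_{0}^{∞} e^(-2·t) dt.
An antiderivative of e^(-2·t) is -e^(-2·t)/2; evaluating from 0 to 1.7 gives 1/2 - e^(-17/5)/2, while the full integral is 1/2.
Taking the ratio, P = 0.9666.

P ≈ 0.967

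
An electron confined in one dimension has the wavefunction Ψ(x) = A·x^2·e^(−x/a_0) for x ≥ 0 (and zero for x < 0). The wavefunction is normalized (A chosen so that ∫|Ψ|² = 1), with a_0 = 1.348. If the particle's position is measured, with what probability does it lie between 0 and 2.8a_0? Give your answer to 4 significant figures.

P ≈ 0.6578

|Ψ|² is the probability density, so P = ∫_{0}^{2.8a_0} |Ψ|² dx.
The normalization integral ∫|Ψ|²dx over the whole domain equals 3·a_0^5/4·A², and A² cancels in the ratio.
Let u = x/a_0; then A² and the length scale cancel, so P = ∫_{0}^{2.8} u^4·e^(-2·u) du ÷ ∫_{0}^{∞} u^4·e^(-2·u) du.
Using ∫ u^4·e^(-2·u) du = -(u^4/2 + u^3 + 3·u^2/2 + 3·u/2 + 3/4)·e^(-2·u), the numerator is ≈ 0.493387 and the denominator is 3/4.
Taking the ratio, P = 0.65785.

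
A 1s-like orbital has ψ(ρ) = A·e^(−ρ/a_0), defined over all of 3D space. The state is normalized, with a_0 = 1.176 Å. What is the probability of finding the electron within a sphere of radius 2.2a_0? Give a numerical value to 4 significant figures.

P ≈ 0.8149

With dV = 4πρ²dρ, the probability is ∫|ψ|² dV over ρ ≤ 2.2a_0.
Normalization gives A² = 1/(π·a_0^3).
Let u = ρ/a_0; then A², 4π and the length scale all cancel, so P = ∫_{0}^{2.2} u^2·e^(-2·u) du ÷ ∫_{0}^{∞} u^2·e^(-2·u) du.
Using ∫ u^2·e^(-2·u) du = -(2·u^2 + 2·u + 1)·e^(-2·u)/4, the numerator is 1/4 - 377·e^(-22/5)/100 and the denominator is 1/4.
Taking the ratio yields P = 0.81486.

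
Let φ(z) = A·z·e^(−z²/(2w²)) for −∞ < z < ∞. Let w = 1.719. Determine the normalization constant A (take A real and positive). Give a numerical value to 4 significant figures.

A ≈ 0.4713

Require ∫ |φ|² dz = 1 over the whole domain.
Differentiating ∫e^(−αz²) dz = √(π/α) under α to get the higher moments, ∫|φ|² dz = A²·(√(π)·w^3/2).
With w = 1.719: A² = 0.22214 and A = 0.47132.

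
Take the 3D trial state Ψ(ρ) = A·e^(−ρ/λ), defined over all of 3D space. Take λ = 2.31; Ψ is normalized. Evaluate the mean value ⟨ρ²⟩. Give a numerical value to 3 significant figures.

⟨ρ^2⟩ ≈ 16.0

The expectation value is the |Ψ|²-weighted average of ρ^2: ∫ ρ^2|Ψ|² 4πρ² dρ.
With ∫₀^∞ ρ^4 e^(−αρ) dρ = 4!/α^5, the ratio of the moment integral to the normalization integral gives ⟨ρ²⟩ = 3·λ^2.
Putting λ = 2.31 gives 16.01.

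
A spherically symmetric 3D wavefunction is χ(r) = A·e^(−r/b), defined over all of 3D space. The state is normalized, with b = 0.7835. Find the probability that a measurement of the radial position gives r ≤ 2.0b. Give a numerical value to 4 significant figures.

With dV = 4πr²dr, the probability is ∫|χ|² dV over r ≤ 2.0b.
Normalization gives A² = 1/(π·b^3).
Let u = r/b; then A², 4π and the length scale all cancel, so P = ∫_{0}^{2.0} u^2·e^(-2·u) du ÷ ∫_{0}^{∞} u^2·e^(-2·u) du.
With ∫ u^2·e^(-2·u) du = -(2·u^2 + 2·u + 1)·e^(-2·u)/4 + C, the region integral is 1/4 - 13·e^(-4)/4 and the full one is 1/4.
The region integral divided by the full integral gives P = 0.76190.

P ≈ 0.7619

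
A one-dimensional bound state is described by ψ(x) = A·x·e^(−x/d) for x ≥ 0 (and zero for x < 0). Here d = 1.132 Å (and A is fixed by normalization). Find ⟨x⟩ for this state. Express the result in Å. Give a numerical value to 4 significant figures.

⟨x⟩ ≈ 1.698 Å

⟨x⟩ = ∫ x |ψ|² dx over the full domain.
With ∫₀^∞ x^3 e^(−αx) dx = 3!/α^4, evaluating both integrals, ⟨x⟩ = 3·d/2.
With d = 1.132, ⟨x⟩ = 1.6980.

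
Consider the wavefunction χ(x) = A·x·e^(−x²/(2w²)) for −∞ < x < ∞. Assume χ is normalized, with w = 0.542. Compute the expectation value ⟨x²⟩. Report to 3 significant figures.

⟨x^2⟩ ≈ 0.441

By definition ⟨x²⟩ = ∫ x^2 |χ(x)|² dx.
The ratio of the moment integral to the normalization integral gives ⟨x²⟩ = 3·w^2/2.
Putting w = 0.542 gives 0.4406.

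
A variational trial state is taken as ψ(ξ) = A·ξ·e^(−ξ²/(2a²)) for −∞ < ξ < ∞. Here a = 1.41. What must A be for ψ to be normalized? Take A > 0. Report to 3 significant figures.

Require ∫ |ψ|² dξ = 1 over the whole domain.
With ∫_{−∞}^{∞} ξ^(2m) e^(−αξ²) dξ = (2m−1)!!·√π / (2^m α^(m+1/2)), with ψ = A·ξ·e^(−ξ²/(2a²)), the integral evaluates to A²·[√(π)·a^3/2].
Hence A² = 1/[√(π)·a^3/2].
Substituting a = 1.41 gives A² = 0.4025, so A = 0.6345.

A ≈ 0.634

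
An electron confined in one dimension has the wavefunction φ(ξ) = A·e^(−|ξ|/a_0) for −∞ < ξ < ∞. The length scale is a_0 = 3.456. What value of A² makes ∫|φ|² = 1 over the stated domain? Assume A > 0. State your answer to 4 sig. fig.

Require ∫ |φ|² dξ = 1 over the whole domain.
∫|φ|² dξ = A²·(a_0).
Hence A² = 1/[a_0].
With a_0 = 3.456: A² = 0.28935 and A = 0.53791.

A^2 ≈ 0.2894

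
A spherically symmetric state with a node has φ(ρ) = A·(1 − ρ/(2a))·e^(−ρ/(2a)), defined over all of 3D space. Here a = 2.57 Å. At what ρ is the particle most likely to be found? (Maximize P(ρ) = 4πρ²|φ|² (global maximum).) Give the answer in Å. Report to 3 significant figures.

Set d/dρ [P(ρ) = 4πρ²|φ|²] = 0 and solve for ρ > 0.
This gives ρ = a·(√(5) + 3).
With a = 2.57, the most probable radial distance is 13.46 Å.

ρ ≈ 13.5 Å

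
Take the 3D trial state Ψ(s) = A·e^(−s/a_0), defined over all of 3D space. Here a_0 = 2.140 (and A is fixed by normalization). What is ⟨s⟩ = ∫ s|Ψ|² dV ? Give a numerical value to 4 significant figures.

⟨s⟩ = ∫ s |Ψ|² 4πs² ds over the full domain.
Recall ∫₀^∞ s^m e^(−s/β) ds = m!·β^(m+1), evaluating both integrals, ⟨s⟩ = 3·a_0/2.
With a_0 = 2.140, ⟨s⟩ = 3.2100.

⟨s⟩ ≈ 3.210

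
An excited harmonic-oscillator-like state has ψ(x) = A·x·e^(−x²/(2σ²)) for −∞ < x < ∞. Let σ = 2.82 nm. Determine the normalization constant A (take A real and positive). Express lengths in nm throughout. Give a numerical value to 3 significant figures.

Require ∫ |ψ|² dx = 1 over the whole domain.
Differentiating ∫e^(−αx²) dx = √(π/α) under α to get the higher moments, with ψ = A·x·e^(−x²/(2σ²)), the integral evaluates to A²·[√(π)·σ^3/2].
So A² = (√(π)·σ^3/2)^(−1).
Substituting σ = 2.82 gives A² = 0.05032, so A = 0.2243.

A ≈ 0.224 nm^(-3/2)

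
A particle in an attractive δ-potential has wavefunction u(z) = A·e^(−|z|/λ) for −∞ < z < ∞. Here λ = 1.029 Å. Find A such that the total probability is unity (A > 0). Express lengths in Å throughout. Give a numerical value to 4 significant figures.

A ≈ 0.9858 Å^(-1/2)

The normalization condition is ∫|u|² dz = 1 from −∞ to ∞.
With u = A·e^(−|z|/λ), the integral evaluates to A²·[λ].
With λ = 1.029: A² = 0.97182 and A = 0.98581.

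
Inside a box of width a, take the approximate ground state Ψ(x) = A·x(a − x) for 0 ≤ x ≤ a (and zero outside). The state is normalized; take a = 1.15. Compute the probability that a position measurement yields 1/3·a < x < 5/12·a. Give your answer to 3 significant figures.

P ≈ 0.137

P = ∫_{1/3·a}^{5/12·a} |Ψ(x)|² dx.
The normalization integral ∫|Ψ|²dx over the whole domain equals a^5/30·A², and A² cancels in the ratio.
Let u = x/a; then A² and the length scale cancel, so P = ∫_{1/3}^{5/12} u^2·(1 - u)^2 du ÷ ∫_{0}^{1} u^2·(1 - u)^2 du.
An antiderivative of u^2·(1 - u)^2 is u^3·(6·u^2 - 15·u + 10)/30; evaluating from 1/3 to 5/12 gives ≈ 0.0045581, while the full integral is 1/30.
The result is P = 0.1367.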